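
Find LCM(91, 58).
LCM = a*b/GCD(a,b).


GCD(91, 58) = 1
LCM = 91*58/1 = 5278/1 = 5278

LCM = 5278


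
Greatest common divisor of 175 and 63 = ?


175 = 2 * 63 + 49
63 = 1 * 49 + 14
49 = 3 * 14 + 7
14 = 2 * 7 + 0
GCD = 7


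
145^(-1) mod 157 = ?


Use the extended Euclidean algorithm on (157, 145); each row r = 157*s + 145*t:
r=157, s=1, t=0
r=145, s=0, t=1
q=1: r=12, s=1, t=-1   [157*(1) + 145*(-1) = 12]
q=12: r=1, s=-12, t=13   [157*(-12) + 145*(13) = 1]
q=12: r=0, s=145, t=-157   [157*(145) + 145*(-157) = 0]
GCD = 1 with t = 13, so 145*(13) ≡ 1 (mod 157)
Inverse = 13 mod 157 = 13
Check: 145 * 13 = 1885 ≡ 1 (mod 157)

145^(-1) ≡ 13 (mod 157)


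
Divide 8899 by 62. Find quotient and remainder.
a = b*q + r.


8899 = 62 * 143 + 33
Check: 8866 + 33 = 8899

q = 143, r = 33


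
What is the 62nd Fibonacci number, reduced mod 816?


F(k) mod 816 for k=1..62:
1, 1, 2, 3, 5, 8, 13, 21, 34, 55, 89, 144, 233, 377, 610, 171, 781, 136, 101, 237, 338, 575, 97, 672, 769, 625, 578, 387, 149, 536, 685, 405, 274, 679, 137, 0, 137, 137, 274, 411, 685, 280, 149, 429, 578, 191, 769, 144, 97, 241, 338, 579, 101, 680, 781, 645, 610, 439, 233, 672, 89, 761
F(62) mod 816 = 761


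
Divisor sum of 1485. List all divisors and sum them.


Divisors of 1485: 1, 3, 5, 9, 11, 15, 27, 33, 45, 55, 99, 135, 165, 297, 495, 1485
Sum = 1 + 3 + 5 + 9 + 11 + 15 + 27 + 33 + 45 + 55 + 99 + 135 + 165 + 297 + 495 + 1485 = 2880

σ(1485) = 2880


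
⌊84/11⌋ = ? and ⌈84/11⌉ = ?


84/11 = 7.6364
floor = 7
ceil = 8

floor = 7, ceil = 8


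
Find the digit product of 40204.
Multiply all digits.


4 × 0 × 2 × 0 × 4 = 0


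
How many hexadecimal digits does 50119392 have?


50119392 in base 16 = 2FCC2E0
Number of digits = 7

7 digits (base 16)


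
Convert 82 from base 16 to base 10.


82 (base 16) = 130 (decimal)
130 (decimal) = 130 (base 10)


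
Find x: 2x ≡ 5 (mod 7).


GCD(2, 7) = 1, unique solution
a^(-1) mod 7 = 4
x = 4 * 5 mod 7 = 6

x ≡ 6 (mod 7)


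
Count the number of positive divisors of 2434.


2434 = 2^1 × 1217^1
d(2434) = (1+1) × (1+1) = 4

4 divisors


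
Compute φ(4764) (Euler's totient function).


4764 = 2^2 × 3 × 397
Prime factors: 2, 3, 397
φ(4764) = 4764 × (1-1/2) × (1-1/3) × (1-1/397)
= 4764 × 1/2 × 2/3 × 396/397 = 1584

φ(4764) = 1584


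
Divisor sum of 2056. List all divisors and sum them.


Divisors of 2056: 1, 2, 4, 8, 257, 514, 1028, 2056
Sum = 1 + 2 + 4 + 8 + 257 + 514 + 1028 + 2056 = 3870

σ(2056) = 3870


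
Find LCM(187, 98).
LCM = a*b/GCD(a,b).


GCD(187, 98) = 1
LCM = 187*98/1 = 18326/1 = 18326

LCM = 18326


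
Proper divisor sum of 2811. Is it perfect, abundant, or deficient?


Proper divisors: 1, 3, 937
Sum = 1 + 3 + 937 = 941
941 < 2811 → deficient

s(2811) = 941 (deficient)


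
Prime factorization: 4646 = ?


4646 / 2 = 2323
2323 / 23 = 101
101 / 101 = 1
4646 = 2 × 23 × 101


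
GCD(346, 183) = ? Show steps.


346 = 1 * 183 + 163
183 = 1 * 163 + 20
163 = 8 * 20 + 3
20 = 6 * 3 + 2
3 = 1 * 2 + 1
2 = 2 * 1 + 0
GCD = 1


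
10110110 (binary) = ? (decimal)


10110110 (base 2) = 182 (decimal)
182 (decimal) = 182 (base 10)


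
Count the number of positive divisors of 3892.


3892 = 2^2 × 7^1 × 139^1
d(3892) = (2+1) × (1+1) × (1+1) = 12

12 divisors


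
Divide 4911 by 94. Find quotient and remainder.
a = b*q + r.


4911 = 94 * 52 + 23
Check: 4888 + 23 = 4911

q = 52, r = 23


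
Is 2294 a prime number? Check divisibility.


2294 / 2 = 1147 (exact division)
2294 is NOT prime.

No, 2294 is not prime


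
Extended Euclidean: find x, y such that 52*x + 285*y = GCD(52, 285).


Tabular extended Euclidean (each row: r = 52*s + 285*t):
r=52, s=1, t=0
r=285, s=0, t=1
q=0: r=52, s=1, t=0   [52*(1) + 285*(0) = 52]
q=5: r=25, s=-5, t=1   [52*(-5) + 285*(1) = 25]
q=2: r=2, s=11, t=-2   [52*(11) + 285*(-2) = 2]
q=12: r=1, s=-137, t=25   [52*(-137) + 285*(25) = 1]
q=2: r=0, s=285, t=-52   [52*(285) + 285*(-52) = 0]
GCD = 1; from the row with r=1: x=-137, y=25
Check: 52*(-137) + 285*(25) = -7124 + 7125 = 1

GCD = 1, x = -137, y = 25


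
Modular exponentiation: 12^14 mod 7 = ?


12^1 mod 7 = 5
12^2 mod 7 = 4
12^3 mod 7 = 6
12^4 mod 7 = 2
12^5 mod 7 = 3
12^6 mod 7 = 1
12^7 mod 7 = 5
12^8 mod 7 = 4
12^9 mod 7 = 6
12^10 mod 7 = 2
12^11 mod 7 = 3
12^12 mod 7 = 1
12^13 mod 7 = 5
12^14 mod 7 = 4


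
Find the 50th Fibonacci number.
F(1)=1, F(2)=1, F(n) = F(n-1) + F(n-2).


Sequence: 1, 1, 2, 3, 5, 8, 13, 21, 34, 55, 89, 144, 233, 377, 610, 987, 1597, 2584, 4181, 6765, 10946, 17711, 28657, 46368, 75025, 121393, 196418, 317811, 514229, 832040, 1346269, 2178309, 3524578, 5702887, 9227465, 14930352, 24157817, 39088169, 63245986, 102334155, 165580141, 267914296, 433494437, 701408733, 1134903170, 1836311903, 2971215073, 4807526976, 7778742049, 12586269025
F(50) = 12586269025


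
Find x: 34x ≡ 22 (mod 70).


GCD(34, 70) = 2 divides 22
Divide: 17x ≡ 11 (mod 35)
x ≡ 13 (mod 35)


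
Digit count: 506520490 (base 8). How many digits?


506520490 in base 8 = 3614161652
Number of digits = 10

10 digits (base 8)


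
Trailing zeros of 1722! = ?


floor(1722/5) = 344
floor(1722/25) = 68
floor(1722/125) = 13
floor(1722/625) = 2
Total = 427

427 trailing zeros


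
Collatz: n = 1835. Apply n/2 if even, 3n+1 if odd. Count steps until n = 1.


1835 → 5506 → 2753 → 8260 → 4130 → 2065 → 6196 → 3098 → 1549 → 4648 → 2324 → 1162 → 581 → 1744 → 872 → 436 → 218 → 109 → 328 → 164 → 82 → 41 → 124 → 62 → 31 → 94 → 47 → 142 → 71 → 214 → 107 → 322 → 161 → 484 → 242 → 121 → 364 → 182 → 91 → 274 → 137 → 412 → 206 → 103 → 310 → 155 → 466 → 233 → 700 → 350 → 175 → 526 → 263 → 790 → 395 → 1186 → 593 → 1780 → 890 → 445 → 1336 → 668 → 334 → 167 → 502 → 251 → 754 → 377 → 1132 → 566 → 283 → 850 → 425 → 1276 → 638 → 319 → 958 → 479 → 1438 → 719 → 2158 → 1079 → 3238 → 1619 → 4858 → 2429 → 7288 → 3644 → 1822 → 911 → 2734 → 1367 → 4102 → 2051 → 6154 → 3077 → 9232 → 4616 → 2308 → 1154 → 577 → 1732 → 866 → 433 → 1300 → 650 → 325 → 976 → 488 → 244 → 122 → 61 → 184 → 92 → 46 → 23 → 70 → 35 → 106 → 53 → 160 → 80 → 40 → 20 → 10 → 5 → 16 → 8 → 4 → 2 → 1
Total steps = 130

130 steps


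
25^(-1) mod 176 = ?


Use the extended Euclidean algorithm on (176, 25); each row r = 176*s + 25*t:
r=176, s=1, t=0
r=25, s=0, t=1
q=7: r=1, s=1, t=-7   [176*(1) + 25*(-7) = 1]
q=25: r=0, s=-25, t=176   [176*(-25) + 25*(176) = 0]
GCD = 1 with t = -7, so 25*(-7) ≡ 1 (mod 176)
Inverse = -7 mod 176 = 169
Check: 25 * 169 = 4225 ≡ 1 (mod 176)

25^(-1) ≡ 169 (mod 176)


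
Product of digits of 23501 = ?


2 × 3 × 5 × 0 × 1 = 0


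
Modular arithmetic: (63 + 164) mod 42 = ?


63 + 164 = 227
227 mod 42 = 17


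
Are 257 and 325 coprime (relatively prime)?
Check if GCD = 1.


Euclidean algorithm:
325 = 1 * 257 + 68
257 = 3 * 68 + 53
68 = 1 * 53 + 15
53 = 3 * 15 + 8
15 = 1 * 8 + 7
8 = 1 * 7 + 1
7 = 7 * 1 + 0
GCD(257, 325) = 1

Yes, coprime (GCD = 1)


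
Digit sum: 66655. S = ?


6 + 6 + 6 + 5 + 5 = 28


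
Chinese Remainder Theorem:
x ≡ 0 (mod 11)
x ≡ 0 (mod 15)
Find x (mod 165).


M = 11*15 = 165
M1 = M/11 = 15, M2 = M/15 = 11
M1^(-1) mod 11 = 3, M2^(-1) mod 15 = 11
x = 0*15*3 + 0*11*11 = 0
0 mod 165 = 0
Check: 0 mod 11 = 0 ✓, 0 mod 15 = 0 ✓

x ≡ 0 (mod 165)


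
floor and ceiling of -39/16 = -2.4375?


-39/16 = -2.4375
floor = -3
ceil = -2

floor = -3, ceil = -2


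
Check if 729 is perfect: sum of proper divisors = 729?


Proper divisors of 729: 1, 3, 9, 27, 81, 243
Sum = 1 + 3 + 9 + 27 + 81 + 243 = 364

No, 729 is not perfect (364 ≠ 729)


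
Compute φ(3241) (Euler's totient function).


3241 = 7 × 463
Prime factors: 7, 463
φ(3241) = 3241 × (1-1/7) × (1-1/463)
= 3241 × 6/7 × 462/463 = 2772

φ(3241) = 2772


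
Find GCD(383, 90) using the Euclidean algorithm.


383 = 4 * 90 + 23
90 = 3 * 23 + 21
23 = 1 * 21 + 2
21 = 10 * 2 + 1
2 = 2 * 1 + 0
GCD = 1


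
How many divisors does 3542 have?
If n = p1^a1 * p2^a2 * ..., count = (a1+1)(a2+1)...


3542 = 2^1 × 7^1 × 11^1 × 23^1
d(3542) = (1+1) × (1+1) × (1+1) × (1+1) = 16

16 divisors


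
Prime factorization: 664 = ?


664 / 2 = 332
332 / 2 = 166
166 / 2 = 83
83 / 83 = 1
664 = 2^3 × 83


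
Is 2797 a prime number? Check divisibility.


Check divisors up to sqrt(2797) = 52.8867
No divisors found.
2797 is prime.

Yes, 2797 is prime


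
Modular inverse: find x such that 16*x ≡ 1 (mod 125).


Use the extended Euclidean algorithm on (125, 16); each row r = 125*s + 16*t:
r=125, s=1, t=0
r=16, s=0, t=1
q=7: r=13, s=1, t=-7   [125*(1) + 16*(-7) = 13]
q=1: r=3, s=-1, t=8   [125*(-1) + 16*(8) = 3]
q=4: r=1, s=5, t=-39   [125*(5) + 16*(-39) = 1]
q=3: r=0, s=-16, t=125   [125*(-16) + 16*(125) = 0]
GCD = 1 with t = -39, so 16*(-39) ≡ 1 (mod 125)
Inverse = -39 mod 125 = 86
Check: 16 * 86 = 1376 ≡ 1 (mod 125)

16^(-1) ≡ 86 (mod 125)


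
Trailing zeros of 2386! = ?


floor(2386/5) = 477
floor(2386/25) = 95
floor(2386/125) = 19
floor(2386/625) = 3
Total = 594

594 trailing zeros


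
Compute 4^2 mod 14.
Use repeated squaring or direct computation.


4^1 mod 14 = 4
4^2 mod 14 = 2


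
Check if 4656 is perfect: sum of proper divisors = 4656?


Proper divisors of 4656: 1, 2, 3, 4, 6, 8, 12, 16, 24, 48, 97, 194, 291, 388, 582, 776, 1164, 1552, 2328
Sum = 1 + 2 + 3 + 4 + 6 + 8 + 12 + 16 + 24 + 48 + 97 + 194 + 291 + 388 + 582 + 776 + 1164 + 1552 + 2328 = 7496

No, 4656 is not perfect (7496 ≠ 4656)


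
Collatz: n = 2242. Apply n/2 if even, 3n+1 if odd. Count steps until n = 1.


2242 → 1121 → 3364 → 1682 → 841 → 2524 → 1262 → 631 → 1894 → 947 → 2842 → 1421 → 4264 → 2132 → 1066 → 533 → 1600 → 800 → 400 → 200 → 100 → 50 → 25 → 76 → 38 → 19 → 58 → 29 → 88 → 44 → 22 → 11 → 34 → 17 → 52 → 26 → 13 → 40 → 20 → 10 → 5 → 16 → 8 → 4 → 2 → 1
Total steps = 45

45 steps


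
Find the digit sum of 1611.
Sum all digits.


1 + 6 + 1 + 1 = 9


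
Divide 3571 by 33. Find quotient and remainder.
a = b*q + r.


3571 = 33 * 108 + 7
Check: 3564 + 7 = 3571

q = 108, r = 7


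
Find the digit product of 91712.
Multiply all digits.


9 × 1 × 7 × 1 × 2 = 126


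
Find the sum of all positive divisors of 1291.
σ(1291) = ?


Divisors of 1291: 1, 1291
Sum = 1 + 1291 = 1292

σ(1291) = 1292


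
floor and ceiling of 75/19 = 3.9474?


75/19 = 3.9474
floor = 3
ceil = 4

floor = 3, ceil = 4


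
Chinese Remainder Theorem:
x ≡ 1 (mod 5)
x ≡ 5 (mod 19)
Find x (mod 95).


M = 5*19 = 95
M1 = M/5 = 19, M2 = M/19 = 5
M1^(-1) mod 5 = 4, M2^(-1) mod 19 = 4
x = 1*19*4 + 5*5*4 = 176
176 mod 95 = 81
Check: 81 mod 5 = 1 ✓, 81 mod 19 = 5 ✓

x ≡ 81 (mod 95)


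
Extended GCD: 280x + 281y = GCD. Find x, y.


Tabular extended Euclidean (each row: r = 280*s + 281*t):
r=280, s=1, t=0
r=281, s=0, t=1
q=0: r=280, s=1, t=0   [280*(1) + 281*(0) = 280]
q=1: r=1, s=-1, t=1   [280*(-1) + 281*(1) = 1]
q=280: r=0, s=281, t=-280   [280*(281) + 281*(-280) = 0]
GCD = 1; from the row with r=1: x=-1, y=1
Check: 280*(-1) + 281*(1) = -280 + 281 = 1

GCD = 1, x = -1, y = 1


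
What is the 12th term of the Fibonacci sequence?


Sequence: 1, 1, 2, 3, 5, 8, 13, 21, 34, 55, 89, 144
F(12) = 144


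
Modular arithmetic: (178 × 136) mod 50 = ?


178 × 136 = 24208
24208 mod 50 = 8


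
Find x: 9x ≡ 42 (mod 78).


GCD(9, 78) = 3 divides 42
Divide: 3x ≡ 14 (mod 26)
x ≡ 22 (mod 26)


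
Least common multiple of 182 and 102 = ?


GCD(182, 102) = 2
LCM = 182*102/2 = 18564/2 = 9282

LCM = 9282


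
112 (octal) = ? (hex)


112 (base 8) = 74 (decimal)
74 (decimal) = 4A (base 16)


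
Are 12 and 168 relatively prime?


Euclidean algorithm:
168 = 14 * 12 + 0
GCD(12, 168) = 12

No, not coprime (GCD = 12)


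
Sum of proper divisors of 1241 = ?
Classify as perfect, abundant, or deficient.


Proper divisors: 1, 17, 73
Sum = 1 + 17 + 73 = 91
91 < 1241 → deficient

s(1241) = 91 (deficient)


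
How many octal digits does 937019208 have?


937019208 in base 8 = 6766343510
Number of digits = 10

10 digits (base 8)


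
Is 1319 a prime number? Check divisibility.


Check divisors up to sqrt(1319) = 36.3180
No divisors found.
1319 is prime.

Yes, 1319 is prime


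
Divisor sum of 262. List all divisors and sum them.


Divisors of 262: 1, 2, 131, 262
Sum = 1 + 2 + 131 + 262 = 396

σ(262) = 396


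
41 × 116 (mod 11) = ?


41 × 116 = 4756
4756 mod 11 = 4


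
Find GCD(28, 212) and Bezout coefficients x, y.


Tabular extended Euclidean (each row: r = 28*s + 212*t):
r=28, s=1, t=0
r=212, s=0, t=1
q=0: r=28, s=1, t=0   [28*(1) + 212*(0) = 28]
q=7: r=16, s=-7, t=1   [28*(-7) + 212*(1) = 16]
q=1: r=12, s=8, t=-1   [28*(8) + 212*(-1) = 12]
q=1: r=4, s=-15, t=2   [28*(-15) + 212*(2) = 4]
q=3: r=0, s=53, t=-7   [28*(53) + 212*(-7) = 0]
GCD = 4; from the row with r=4: x=-15, y=2
Check: 28*(-15) + 212*(2) = -420 + 424 = 4

GCD = 4, x = -15, y = 2


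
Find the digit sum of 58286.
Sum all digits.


5 + 8 + 2 + 8 + 6 = 29


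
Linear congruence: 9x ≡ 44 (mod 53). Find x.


GCD(9, 53) = 1, unique solution
a^(-1) mod 53 = 6
x = 6 * 44 mod 53 = 52

x ≡ 52 (mod 53)


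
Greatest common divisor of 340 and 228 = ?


340 = 1 * 228 + 112
228 = 2 * 112 + 4
112 = 28 * 4 + 0
GCD = 4


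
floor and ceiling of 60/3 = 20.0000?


60/3 = 20.0000
floor = 20
ceil = 20

floor = 20, ceil = 20


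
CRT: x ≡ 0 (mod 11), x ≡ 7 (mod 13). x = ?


M = 11*13 = 143
M1 = M/11 = 13, M2 = M/13 = 11
M1^(-1) mod 11 = 6, M2^(-1) mod 13 = 6
x = 0*13*6 + 7*11*6 = 462
462 mod 143 = 33
Check: 33 mod 11 = 0 ✓, 33 mod 13 = 7 ✓

x ≡ 33 (mod 143)


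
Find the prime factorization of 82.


82 / 2 = 41
41 / 41 = 1
82 = 2 × 41


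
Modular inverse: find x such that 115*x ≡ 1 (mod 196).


Use the extended Euclidean algorithm on (196, 115); each row r = 196*s + 115*t:
r=196, s=1, t=0
r=115, s=0, t=1
q=1: r=81, s=1, t=-1   [196*(1) + 115*(-1) = 81]
q=1: r=34, s=-1, t=2   [196*(-1) + 115*(2) = 34]
q=2: r=13, s=3, t=-5   [196*(3) + 115*(-5) = 13]
q=2: r=8, s=-7, t=12   [196*(-7) + 115*(12) = 8]
q=1: r=5, s=10, t=-17   [196*(10) + 115*(-17) = 5]
q=1: r=3, s=-17, t=29   [196*(-17) + 115*(29) = 3]
q=1: r=2, s=27, t=-46   [196*(27) + 115*(-46) = 2]
q=1: r=1, s=-44, t=75   [196*(-44) + 115*(75) = 1]
q=2: r=0, s=115, t=-196   [196*(115) + 115*(-196) = 0]
GCD = 1 with t = 75, so 115*(75) ≡ 1 (mod 196)
Inverse = 75 mod 196 = 75
Check: 115 * 75 = 8625 ≡ 1 (mod 196)

115^(-1) ≡ 75 (mod 196)


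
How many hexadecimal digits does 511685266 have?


511685266 in base 16 = 1E7FB292
Number of digits = 8

8 digits (base 16)


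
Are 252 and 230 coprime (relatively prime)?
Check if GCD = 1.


Euclidean algorithm:
252 = 1 * 230 + 22
230 = 10 * 22 + 10
22 = 2 * 10 + 2
10 = 5 * 2 + 0
GCD(252, 230) = 2

No, not coprime (GCD = 2)


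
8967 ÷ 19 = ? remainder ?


8967 = 19 * 471 + 18
Check: 8949 + 18 = 8967

q = 471, r = 18


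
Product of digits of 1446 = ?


1 × 4 × 4 × 6 = 96


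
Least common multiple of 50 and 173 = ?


GCD(50, 173) = 1
LCM = 50*173/1 = 8650/1 = 8650

LCM = 8650


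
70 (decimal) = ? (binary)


70 (base 10) = 70 (decimal)
70 (decimal) = 1000110 (base 2)


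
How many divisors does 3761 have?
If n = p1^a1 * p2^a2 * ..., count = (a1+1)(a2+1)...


3761 = 3761^1
d(3761) = (1+1) = 2

2 divisors


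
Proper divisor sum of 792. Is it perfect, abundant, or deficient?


Proper divisors: 1, 2, 3, 4, 6, 8, 9, 11, 12, 18, 22, 24, 33, 36, 44, 66, 72, 88, 99, 132, 198, 264, 396
Sum = 1 + 2 + 3 + 4 + 6 + 8 + 9 + 11 + 12 + 18 + 22 + 24 + 33 + 36 + 44 + 66 + 72 + 88 + 99 + 132 + 198 + 264 + 396 = 1548
1548 > 792 → abundant

s(792) = 1548 (abundant)


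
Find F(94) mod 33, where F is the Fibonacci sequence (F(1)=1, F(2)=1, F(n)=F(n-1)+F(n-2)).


F(k) mod 33 for k=1..94:
1, 1, 2, 3, 5, 8, 13, 21, 1, 22, 23, 12, 2, 14, 16, 30, 13, 10, 23, 0, 23, 23, 13, 3, 16, 19, 2, 21, 23, 11, 1, 12, 13, 25, 5, 30, 2, 32, 1, 0, 1, 1, 2, 3, 5, 8, 13, 21, 1, 22, 23, 12, 2, 14, 16, 30, 13, 10, 23, 0, 23, 23, 13, 3, 16, 19, 2, 21, 23, 11, 1, 12, 13, 25, 5, 30, 2, 32, 1, 0, 1, 1, 2, 3, 5, 8, 13, 21, 1, 22, 23, 12, 2, 14
F(94) mod 33 = 14


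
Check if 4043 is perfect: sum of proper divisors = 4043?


Proper divisors of 4043: 1, 13, 311
Sum = 1 + 13 + 311 = 325

No, 4043 is not perfect (325 ≠ 4043)


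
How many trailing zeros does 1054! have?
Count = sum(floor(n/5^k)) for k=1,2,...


floor(1054/5) = 210
floor(1054/25) = 42
floor(1054/125) = 8
floor(1054/625) = 1
Total = 261

261 trailing zeros


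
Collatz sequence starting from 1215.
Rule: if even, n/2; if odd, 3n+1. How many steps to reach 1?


1215 → 3646 → 1823 → 5470 → 2735 → 8206 → 4103 → 12310 → 6155 → 18466 → 9233 → 27700 → 13850 → 6925 → 20776 → 10388 → 5194 → 2597 → 7792 → 3896 → 1948 → 974 → 487 → 1462 → 731 → 2194 → 1097 → 3292 → 1646 → 823 → 2470 → 1235 → 3706 → 1853 → 5560 → 2780 → 1390 → 695 → 2086 → 1043 → 3130 → 1565 → 4696 → 2348 → 1174 → 587 → 1762 → 881 → 2644 → 1322 → 661 → 1984 → 992 → 496 → 248 → 124 → 62 → 31 → 94 → 47 → 142 → 71 → 214 → 107 → 322 → 161 → 484 → 242 → 121 → 364 → 182 → 91 → 274 → 137 → 412 → 206 → 103 → 310 → 155 → 466 → 233 → 700 → 350 → 175 → 526 → 263 → 790 → 395 → 1186 → 593 → 1780 → 890 → 445 → 1336 → 668 → 334 → 167 → 502 → 251 → 754 → 377 → 1132 → 566 → 283 → 850 → 425 → 1276 → 638 → 319 → 958 → 479 → 1438 → 719 → 2158 → 1079 → 3238 → 1619 → 4858 → 2429 → 7288 → 3644 → 1822 → 911 → 2734 → 1367 → 4102 → 2051 → 6154 → 3077 → 9232 → 4616 → 2308 → 1154 → 577 → 1732 → 866 → 433 → 1300 → 650 → 325 → 976 → 488 → 244 → 122 → 61 → 184 → 92 → 46 → 23 → 70 → 35 → 106 → 53 → 160 → 80 → 40 → 20 → 10 → 5 → 16 → 8 → 4 → 2 → 1
Total steps = 163

163 steps


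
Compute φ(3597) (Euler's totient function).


3597 = 3 × 11 × 109
Prime factors: 3, 11, 109
φ(3597) = 3597 × (1-1/3) × (1-1/11) × (1-1/109)
= 3597 × 2/3 × 10/11 × 108/109 = 2160

φ(3597) = 2160


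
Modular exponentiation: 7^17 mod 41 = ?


7^1 mod 41 = 7
7^2 mod 41 = 8
7^3 mod 41 = 15
7^4 mod 41 = 23
7^5 mod 41 = 38
7^6 mod 41 = 20
7^7 mod 41 = 17
7^8 mod 41 = 37
7^9 mod 41 = 13
7^10 mod 41 = 9
7^11 mod 41 = 22
7^12 mod 41 = 31
7^13 mod 41 = 12
7^14 mod 41 = 2
7^15 mod 41 = 14
7^16 mod 41 = 16
7^17 mod 41 = 30


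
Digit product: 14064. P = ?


1 × 4 × 0 × 6 × 4 = 0


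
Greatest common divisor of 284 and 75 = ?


284 = 3 * 75 + 59
75 = 1 * 59 + 16
59 = 3 * 16 + 11
16 = 1 * 11 + 5
11 = 2 * 5 + 1
5 = 5 * 1 + 0
GCD = 1


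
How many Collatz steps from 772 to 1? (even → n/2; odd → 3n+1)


772 → 386 → 193 → 580 → 290 → 145 → 436 → 218 → 109 → 328 → 164 → 82 → 41 → 124 → 62 → 31 → 94 → 47 → 142 → 71 → 214 → 107 → 322 → 161 → 484 → 242 → 121 → 364 → 182 → 91 → 274 → 137 → 412 → 206 → 103 → 310 → 155 → 466 → 233 → 700 → 350 → 175 → 526 → 263 → 790 → 395 → 1186 → 593 → 1780 → 890 → 445 → 1336 → 668 → 334 → 167 → 502 → 251 → 754 → 377 → 1132 → 566 → 283 → 850 → 425 → 1276 → 638 → 319 → 958 → 479 → 1438 → 719 → 2158 → 1079 → 3238 → 1619 → 4858 → 2429 → 7288 → 3644 → 1822 → 911 → 2734 → 1367 → 4102 → 2051 → 6154 → 3077 → 9232 → 4616 → 2308 → 1154 → 577 → 1732 → 866 → 433 → 1300 → 650 → 325 → 976 → 488 → 244 → 122 → 61 → 184 → 92 → 46 → 23 → 70 → 35 → 106 → 53 → 160 → 80 → 40 → 20 → 10 → 5 → 16 → 8 → 4 → 2 → 1
Total steps = 121

121 steps


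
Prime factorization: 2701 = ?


2701 / 37 = 73
73 / 73 = 1
2701 = 37 × 73


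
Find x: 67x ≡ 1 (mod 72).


GCD(67, 72) = 1, unique solution
a^(-1) mod 72 = 43
x = 43 * 1 mod 72 = 43

x ≡ 43 (mod 72)


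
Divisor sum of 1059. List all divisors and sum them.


Divisors of 1059: 1, 3, 353, 1059
Sum = 1 + 3 + 353 + 1059 = 1416

σ(1059) = 1416


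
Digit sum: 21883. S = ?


2 + 1 + 8 + 8 + 3 = 22


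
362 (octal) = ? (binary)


362 (base 8) = 242 (decimal)
242 (decimal) = 11110010 (base 2)


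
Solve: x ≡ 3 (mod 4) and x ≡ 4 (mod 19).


M = 4*19 = 76
M1 = M/4 = 19, M2 = M/19 = 4
M1^(-1) mod 4 = 3, M2^(-1) mod 19 = 5
x = 3*19*3 + 4*4*5 = 251
251 mod 76 = 23
Check: 23 mod 4 = 3 ✓, 23 mod 19 = 4 ✓

x ≡ 23 (mod 76)


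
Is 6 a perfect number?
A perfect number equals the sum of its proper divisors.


Proper divisors of 6: 1, 2, 3
Sum = 1 + 2 + 3 = 6

Yes, 6 is perfect (6 = 6)


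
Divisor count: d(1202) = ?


1202 = 2^1 × 601^1
d(1202) = (1+1) × (1+1) = 4

4 divisors


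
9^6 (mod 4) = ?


9^1 mod 4 = 1
9^2 mod 4 = 1
9^3 mod 4 = 1
9^4 mod 4 = 1
9^5 mod 4 = 1
9^6 mod 4 = 1


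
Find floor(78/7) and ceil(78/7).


78/7 = 11.1429
floor = 11
ceil = 12

floor = 11, ceil = 12


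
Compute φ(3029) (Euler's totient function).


3029 = 13 × 233
Prime factors: 13, 233
φ(3029) = 3029 × (1-1/13) × (1-1/233)
= 3029 × 12/13 × 232/233 = 2784

φ(3029) = 2784


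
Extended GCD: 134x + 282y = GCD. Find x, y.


Tabular extended Euclidean (each row: r = 134*s + 282*t):
r=134, s=1, t=0
r=282, s=0, t=1
q=0: r=134, s=1, t=0   [134*(1) + 282*(0) = 134]
q=2: r=14, s=-2, t=1   [134*(-2) + 282*(1) = 14]
q=9: r=8, s=19, t=-9   [134*(19) + 282*(-9) = 8]
q=1: r=6, s=-21, t=10   [134*(-21) + 282*(10) = 6]
q=1: r=2, s=40, t=-19   [134*(40) + 282*(-19) = 2]
q=3: r=0, s=-141, t=67   [134*(-141) + 282*(67) = 0]
GCD = 2; from the row with r=2: x=40, y=-19
Check: 134*(40) + 282*(-19) = 5360 - 5358 = 2

GCD = 2, x = 40, y = -19


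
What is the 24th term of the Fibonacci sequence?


Sequence: 1, 1, 2, 3, 5, 8, 13, 21, 34, 55, 89, 144, 233, 377, 610, 987, 1597, 2584, 4181, 6765, 10946, 17711, 28657, 46368
F(24) = 46368


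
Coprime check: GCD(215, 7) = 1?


Euclidean algorithm:
215 = 30 * 7 + 5
7 = 1 * 5 + 2
5 = 2 * 2 + 1
2 = 2 * 1 + 0
GCD(215, 7) = 1

Yes, coprime (GCD = 1)


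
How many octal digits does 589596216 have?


589596216 in base 8 = 4311103070
Number of digits = 10

10 digits (base 8)


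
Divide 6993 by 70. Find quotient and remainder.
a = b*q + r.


6993 = 70 * 99 + 63
Check: 6930 + 63 = 6993

q = 99, r = 63


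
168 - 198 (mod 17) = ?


168 - 198 = -30
-30 mod 17 = 4


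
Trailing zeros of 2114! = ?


floor(2114/5) = 422
floor(2114/25) = 84
floor(2114/125) = 16
floor(2114/625) = 3
Total = 525

525 trailing zeros


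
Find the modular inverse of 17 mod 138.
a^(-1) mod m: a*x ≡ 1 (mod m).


Use the extended Euclidean algorithm on (138, 17); each row r = 138*s + 17*t:
r=138, s=1, t=0
r=17, s=0, t=1
q=8: r=2, s=1, t=-8   [138*(1) + 17*(-8) = 2]
q=8: r=1, s=-8, t=65   [138*(-8) + 17*(65) = 1]
q=2: r=0, s=17, t=-138   [138*(17) + 17*(-138) = 0]
GCD = 1 with t = 65, so 17*(65) ≡ 1 (mod 138)
Inverse = 65 mod 138 = 65
Check: 17 * 65 = 1105 ≡ 1 (mod 138)

17^(-1) ≡ 65 (mod 138)


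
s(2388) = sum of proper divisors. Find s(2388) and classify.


Proper divisors: 1, 2, 3, 4, 6, 12, 199, 398, 597, 796, 1194
Sum = 1 + 2 + 3 + 4 + 6 + 12 + 199 + 398 + 597 + 796 + 1194 = 3212
3212 > 2388 → abundant

s(2388) = 3212 (abundant)


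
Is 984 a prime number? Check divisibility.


984 / 2 = 492 (exact division)
984 is NOT prime.

No, 984 is not prime


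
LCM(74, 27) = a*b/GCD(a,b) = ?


GCD(74, 27) = 1
LCM = 74*27/1 = 1998/1 = 1998

LCM = 1998


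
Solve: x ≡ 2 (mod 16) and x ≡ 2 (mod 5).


M = 16*5 = 80
M1 = M/16 = 5, M2 = M/5 = 16
M1^(-1) mod 16 = 13, M2^(-1) mod 5 = 1
x = 2*5*13 + 2*16*1 = 162
162 mod 80 = 2
Check: 2 mod 16 = 2 ✓, 2 mod 5 = 2 ✓

x ≡ 2 (mod 80)


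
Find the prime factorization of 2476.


2476 / 2 = 1238
1238 / 2 = 619
619 / 619 = 1
2476 = 2^2 × 619


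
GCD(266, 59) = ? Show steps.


266 = 4 * 59 + 30
59 = 1 * 30 + 29
30 = 1 * 29 + 1
29 = 29 * 1 + 0
GCD = 1


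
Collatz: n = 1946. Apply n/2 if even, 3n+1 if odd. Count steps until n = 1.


1946 → 973 → 2920 → 1460 → 730 → 365 → 1096 → 548 → 274 → 137 → 412 → 206 → 103 → 310 → 155 → 466 → 233 → 700 → 350 → 175 → 526 → 263 → 790 → 395 → 1186 → 593 → 1780 → 890 → 445 → 1336 → 668 → 334 → 167 → 502 → 251 → 754 → 377 → 1132 → 566 → 283 → 850 → 425 → 1276 → 638 → 319 → 958 → 479 → 1438 → 719 → 2158 → 1079 → 3238 → 1619 → 4858 → 2429 → 7288 → 3644 → 1822 → 911 → 2734 → 1367 → 4102 → 2051 → 6154 → 3077 → 9232 → 4616 → 2308 → 1154 → 577 → 1732 → 866 → 433 → 1300 → 650 → 325 → 976 → 488 → 244 → 122 → 61 → 184 → 92 → 46 → 23 → 70 → 35 → 106 → 53 → 160 → 80 → 40 → 20 → 10 → 5 → 16 → 8 → 4 → 2 → 1
Total steps = 99

99 steps


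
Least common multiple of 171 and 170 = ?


GCD(171, 170) = 1
LCM = 171*170/1 = 29070/1 = 29070

LCM = 29070


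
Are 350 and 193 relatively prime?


Euclidean algorithm:
350 = 1 * 193 + 157
193 = 1 * 157 + 36
157 = 4 * 36 + 13
36 = 2 * 13 + 10
13 = 1 * 10 + 3
10 = 3 * 3 + 1
3 = 3 * 1 + 0
GCD(350, 193) = 1

Yes, coprime (GCD = 1)


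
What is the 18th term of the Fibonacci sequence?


Sequence: 1, 1, 2, 3, 5, 8, 13, 21, 34, 55, 89, 144, 233, 377, 610, 987, 1597, 2584
F(18) = 2584


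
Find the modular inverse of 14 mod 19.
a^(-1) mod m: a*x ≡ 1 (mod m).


Use the extended Euclidean algorithm on (19, 14); each row r = 19*s + 14*t:
r=19, s=1, t=0
r=14, s=0, t=1
q=1: r=5, s=1, t=-1   [19*(1) + 14*(-1) = 5]
q=2: r=4, s=-2, t=3   [19*(-2) + 14*(3) = 4]
q=1: r=1, s=3, t=-4   [19*(3) + 14*(-4) = 1]
q=4: r=0, s=-14, t=19   [19*(-14) + 14*(19) = 0]
GCD = 1 with t = -4, so 14*(-4) ≡ 1 (mod 19)
Inverse = -4 mod 19 = 15
Check: 14 * 15 = 210 ≡ 1 (mod 19)

14^(-1) ≡ 15 (mod 19)


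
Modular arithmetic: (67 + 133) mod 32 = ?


67 + 133 = 200
200 mod 32 = 8


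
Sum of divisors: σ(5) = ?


Divisors of 5: 1, 5
Sum = 1 + 5 = 6

σ(5) = 6


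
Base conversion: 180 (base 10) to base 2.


180 (base 10) = 180 (decimal)
180 (decimal) = 10110100 (base 2)


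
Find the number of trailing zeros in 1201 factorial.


floor(1201/5) = 240
floor(1201/25) = 48
floor(1201/125) = 9
floor(1201/625) = 1
Total = 298

298 trailing zeros


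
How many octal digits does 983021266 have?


983021266 in base 8 = 7245733322
Number of digits = 10

10 digits (base 8)


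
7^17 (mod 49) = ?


7^1 mod 49 = 7
7^2 mod 49 = 0
7^3 mod 49 = 0
7^4 mod 49 = 0
7^5 mod 49 = 0
7^6 mod 49 = 0
7^7 mod 49 = 0
7^8 mod 49 = 0
7^9 mod 49 = 0
7^10 mod 49 = 0
7^11 mod 49 = 0
7^12 mod 49 = 0
7^13 mod 49 = 0
7^14 mod 49 = 0
7^15 mod 49 = 0
7^16 mod 49 = 0
7^17 mod 49 = 0


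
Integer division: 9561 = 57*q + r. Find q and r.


9561 = 57 * 167 + 42
Check: 9519 + 42 = 9561

q = 167, r = 42


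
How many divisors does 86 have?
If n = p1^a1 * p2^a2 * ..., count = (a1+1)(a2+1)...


86 = 2^1 × 43^1
d(86) = (1+1) × (1+1) = 4

4 divisors


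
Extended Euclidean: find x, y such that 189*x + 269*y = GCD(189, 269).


Tabular extended Euclidean (each row: r = 189*s + 269*t):
r=189, s=1, t=0
r=269, s=0, t=1
q=0: r=189, s=1, t=0   [189*(1) + 269*(0) = 189]
q=1: r=80, s=-1, t=1   [189*(-1) + 269*(1) = 80]
q=2: r=29, s=3, t=-2   [189*(3) + 269*(-2) = 29]
q=2: r=22, s=-7, t=5   [189*(-7) + 269*(5) = 22]
q=1: r=7, s=10, t=-7   [189*(10) + 269*(-7) = 7]
q=3: r=1, s=-37, t=26   [189*(-37) + 269*(26) = 1]
q=7: r=0, s=269, t=-189   [189*(269) + 269*(-189) = 0]
GCD = 1; from the row with r=1: x=-37, y=26
Check: 189*(-37) + 269*(26) = -6993 + 6994 = 1

GCD = 1, x = -37, y = 26


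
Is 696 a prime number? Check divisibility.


696 / 2 = 348 (exact division)
696 is NOT prime.

No, 696 is not prime


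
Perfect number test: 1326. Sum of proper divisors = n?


Proper divisors of 1326: 1, 2, 3, 6, 13, 17, 26, 34, 39, 51, 78, 102, 221, 442, 663
Sum = 1 + 2 + 3 + 6 + 13 + 17 + 26 + 34 + 39 + 51 + 78 + 102 + 221 + 442 + 663 = 1698

No, 1326 is not perfect (1698 ≠ 1326)


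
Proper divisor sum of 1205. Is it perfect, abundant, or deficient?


Proper divisors: 1, 5, 241
Sum = 1 + 5 + 241 = 247
247 < 1205 → deficient

s(1205) = 247 (deficient)


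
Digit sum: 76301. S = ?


7 + 6 + 3 + 0 + 1 = 17


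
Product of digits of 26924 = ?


2 × 6 × 9 × 2 × 4 = 864


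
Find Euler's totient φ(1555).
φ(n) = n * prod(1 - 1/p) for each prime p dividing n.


1555 = 5 × 311
Prime factors: 5, 311
φ(1555) = 1555 × (1-1/5) × (1-1/311)
= 1555 × 4/5 × 310/311 = 1240

φ(1555) = 1240


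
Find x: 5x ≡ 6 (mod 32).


GCD(5, 32) = 1, unique solution
a^(-1) mod 32 = 13
x = 13 * 6 mod 32 = 14

x ≡ 14 (mod 32)


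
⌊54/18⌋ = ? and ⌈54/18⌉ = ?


54/18 = 3.0000
floor = 3
ceil = 3

floor = 3, ceil = 3


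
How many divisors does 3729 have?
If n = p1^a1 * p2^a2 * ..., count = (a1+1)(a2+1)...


3729 = 3^1 × 11^1 × 113^1
d(3729) = (1+1) × (1+1) × (1+1) = 8

8 divisors


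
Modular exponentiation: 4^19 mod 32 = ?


4^1 mod 32 = 4
4^2 mod 32 = 16
4^3 mod 32 = 0
4^4 mod 32 = 0
4^5 mod 32 = 0
4^6 mod 32 = 0
4^7 mod 32 = 0
4^8 mod 32 = 0
4^9 mod 32 = 0
4^10 mod 32 = 0
4^11 mod 32 = 0
4^12 mod 32 = 0
4^13 mod 32 = 0
4^14 mod 32 = 0
4^15 mod 32 = 0
4^16 mod 32 = 0
4^17 mod 32 = 0
4^18 mod 32 = 0
4^19 mod 32 = 0


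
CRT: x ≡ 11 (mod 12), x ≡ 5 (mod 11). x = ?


M = 12*11 = 132
M1 = M/12 = 11, M2 = M/11 = 12
M1^(-1) mod 12 = 11, M2^(-1) mod 11 = 1
x = 11*11*11 + 5*12*1 = 1391
1391 mod 132 = 71
Check: 71 mod 12 = 11 ✓, 71 mod 11 = 5 ✓

x ≡ 71 (mod 132)


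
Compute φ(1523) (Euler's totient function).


1523 = 1523
Prime factors: 1523
φ(1523) = 1523 × (1-1/1523)
= 1523 × 1522/1523 = 1522

φ(1523) = 1522


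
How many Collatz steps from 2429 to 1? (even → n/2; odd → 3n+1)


2429 → 7288 → 3644 → 1822 → 911 → 2734 → 1367 → 4102 → 2051 → 6154 → 3077 → 9232 → 4616 → 2308 → 1154 → 577 → 1732 → 866 → 433 → 1300 → 650 → 325 → 976 → 488 → 244 → 122 → 61 → 184 → 92 → 46 → 23 → 70 → 35 → 106 → 53 → 160 → 80 → 40 → 20 → 10 → 5 → 16 → 8 → 4 → 2 → 1
Total steps = 45

45 steps


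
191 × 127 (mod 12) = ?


191 × 127 = 24257
24257 mod 12 = 5


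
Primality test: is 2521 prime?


Check divisors up to sqrt(2521) = 50.2096
No divisors found.
2521 is prime.

Yes, 2521 is prime


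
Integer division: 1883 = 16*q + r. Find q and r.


1883 = 16 * 117 + 11
Check: 1872 + 11 = 1883

q = 117, r = 11


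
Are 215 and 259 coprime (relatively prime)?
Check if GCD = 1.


Euclidean algorithm:
259 = 1 * 215 + 44
215 = 4 * 44 + 39
44 = 1 * 39 + 5
39 = 7 * 5 + 4
5 = 1 * 4 + 1
4 = 4 * 1 + 0
GCD(215, 259) = 1

Yes, coprime (GCD = 1)


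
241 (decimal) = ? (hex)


241 (base 10) = 241 (decimal)
241 (decimal) = F1 (base 16)


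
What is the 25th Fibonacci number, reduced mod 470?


F(k) mod 470 for k=1..25:
1, 1, 2, 3, 5, 8, 13, 21, 34, 55, 89, 144, 233, 377, 140, 47, 187, 234, 421, 185, 136, 321, 457, 308, 295
F(25) mod 470 = 295


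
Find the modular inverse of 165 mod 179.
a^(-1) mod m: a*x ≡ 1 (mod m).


Use the extended Euclidean algorithm on (179, 165); each row r = 179*s + 165*t:
r=179, s=1, t=0
r=165, s=0, t=1
q=1: r=14, s=1, t=-1   [179*(1) + 165*(-1) = 14]
q=11: r=11, s=-11, t=12   [179*(-11) + 165*(12) = 11]
q=1: r=3, s=12, t=-13   [179*(12) + 165*(-13) = 3]
q=3: r=2, s=-47, t=51   [179*(-47) + 165*(51) = 2]
q=1: r=1, s=59, t=-64   [179*(59) + 165*(-64) = 1]
q=2: r=0, s=-165, t=179   [179*(-165) + 165*(179) = 0]
GCD = 1 with t = -64, so 165*(-64) ≡ 1 (mod 179)
Inverse = -64 mod 179 = 115
Check: 165 * 115 = 18975 ≡ 1 (mod 179)

165^(-1) ≡ 115 (mod 179)


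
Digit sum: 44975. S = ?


4 + 4 + 9 + 7 + 5 = 29


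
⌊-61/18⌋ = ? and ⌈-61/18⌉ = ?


-61/18 = -3.3889
floor = -4
ceil = -3

floor = -4, ceil = -3


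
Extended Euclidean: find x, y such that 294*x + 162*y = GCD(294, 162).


Tabular extended Euclidean (each row: r = 294*s + 162*t):
r=294, s=1, t=0
r=162, s=0, t=1
q=1: r=132, s=1, t=-1   [294*(1) + 162*(-1) = 132]
q=1: r=30, s=-1, t=2   [294*(-1) + 162*(2) = 30]
q=4: r=12, s=5, t=-9   [294*(5) + 162*(-9) = 12]
q=2: r=6, s=-11, t=20   [294*(-11) + 162*(20) = 6]
q=2: r=0, s=27, t=-49   [294*(27) + 162*(-49) = 0]
GCD = 6; from the row with r=6: x=-11, y=20
Check: 294*(-11) + 162*(20) = -3234 + 3240 = 6

GCD = 6, x = -11, y = 20


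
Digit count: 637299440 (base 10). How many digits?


637299440 has 9 digits in base 10
floor(log10(637299440)) + 1 = floor(8.8043) + 1 = 9

9 digits (base 10)


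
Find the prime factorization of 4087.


4087 / 61 = 67
67 / 67 = 1
4087 = 61 × 67


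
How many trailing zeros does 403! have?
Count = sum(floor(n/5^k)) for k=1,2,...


floor(403/5) = 80
floor(403/25) = 16
floor(403/125) = 3
Total = 99

99 trailing zeros


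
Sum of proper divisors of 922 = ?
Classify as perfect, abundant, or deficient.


Proper divisors: 1, 2, 461
Sum = 1 + 2 + 461 = 464
464 < 922 → deficient

s(922) = 464 (deficient)


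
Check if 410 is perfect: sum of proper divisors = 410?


Proper divisors of 410: 1, 2, 5, 10, 41, 82, 205
Sum = 1 + 2 + 5 + 10 + 41 + 82 + 205 = 346

No, 410 is not perfect (346 ≠ 410)


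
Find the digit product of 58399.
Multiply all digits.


5 × 8 × 3 × 9 × 9 = 9720


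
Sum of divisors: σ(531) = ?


Divisors of 531: 1, 3, 9, 59, 177, 531
Sum = 1 + 3 + 9 + 59 + 177 + 531 = 780

σ(531) = 780


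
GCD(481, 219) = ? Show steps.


481 = 2 * 219 + 43
219 = 5 * 43 + 4
43 = 10 * 4 + 3
4 = 1 * 3 + 1
3 = 3 * 1 + 0
GCD = 1


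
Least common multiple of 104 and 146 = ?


GCD(104, 146) = 2
LCM = 104*146/2 = 15184/2 = 7592

LCM = 7592


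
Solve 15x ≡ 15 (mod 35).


GCD(15, 35) = 5 divides 15
Divide: 3x ≡ 3 (mod 7)
x ≡ 1 (mod 7)


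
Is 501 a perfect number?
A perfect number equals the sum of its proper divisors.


Proper divisors of 501: 1, 3, 167
Sum = 1 + 3 + 167 = 171

No, 501 is not perfect (171 ≠ 501)


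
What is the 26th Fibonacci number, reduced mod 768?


F(k) mod 768 for k=1..26:
1, 1, 2, 3, 5, 8, 13, 21, 34, 55, 89, 144, 233, 377, 610, 219, 61, 280, 341, 621, 194, 47, 241, 288, 529, 49
F(26) mod 768 = 49


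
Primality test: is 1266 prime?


1266 / 2 = 633 (exact division)
1266 is NOT prime.

No, 1266 is not prime


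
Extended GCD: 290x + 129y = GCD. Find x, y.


Tabular extended Euclidean (each row: r = 290*s + 129*t):
r=290, s=1, t=0
r=129, s=0, t=1
q=2: r=32, s=1, t=-2   [290*(1) + 129*(-2) = 32]
q=4: r=1, s=-4, t=9   [290*(-4) + 129*(9) = 1]
q=32: r=0, s=129, t=-290   [290*(129) + 129*(-290) = 0]
GCD = 1; from the row with r=1: x=-4, y=9
Check: 290*(-4) + 129*(9) = -1160 + 1161 = 1

GCD = 1, x = -4, y = 9


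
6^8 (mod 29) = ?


6^1 mod 29 = 6
6^2 mod 29 = 7
6^3 mod 29 = 13
6^4 mod 29 = 20
6^5 mod 29 = 4
6^6 mod 29 = 24
6^7 mod 29 = 28
6^8 mod 29 = 23


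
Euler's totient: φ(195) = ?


195 = 3 × 5 × 13
Prime factors: 3, 5, 13
φ(195) = 195 × (1-1/3) × (1-1/5) × (1-1/13)
= 195 × 2/3 × 4/5 × 12/13 = 96

φ(195) = 96


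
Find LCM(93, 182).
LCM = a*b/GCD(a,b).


GCD(93, 182) = 1
LCM = 93*182/1 = 16926/1 = 16926

LCM = 16926


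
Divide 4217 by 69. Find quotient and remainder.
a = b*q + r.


4217 = 69 * 61 + 8
Check: 4209 + 8 = 4217

q = 61, r = 8


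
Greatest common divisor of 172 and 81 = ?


172 = 2 * 81 + 10
81 = 8 * 10 + 1
10 = 10 * 1 + 0
GCD = 1


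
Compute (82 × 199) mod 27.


82 × 199 = 16318
16318 mod 27 = 10


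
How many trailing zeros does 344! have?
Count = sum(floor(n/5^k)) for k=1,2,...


floor(344/5) = 68
floor(344/25) = 13
floor(344/125) = 2
Total = 83

83 trailing zeros


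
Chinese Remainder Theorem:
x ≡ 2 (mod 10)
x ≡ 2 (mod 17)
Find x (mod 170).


M = 10*17 = 170
M1 = M/10 = 17, M2 = M/17 = 10
M1^(-1) mod 10 = 3, M2^(-1) mod 17 = 12
x = 2*17*3 + 2*10*12 = 342
342 mod 170 = 2
Check: 2 mod 10 = 2 ✓, 2 mod 17 = 2 ✓

x ≡ 2 (mod 170)


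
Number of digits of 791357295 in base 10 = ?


791357295 has 9 digits in base 10
floor(log10(791357295)) + 1 = floor(8.8984) + 1 = 9

9 digits (base 10)


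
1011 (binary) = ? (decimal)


1011 (base 2) = 11 (decimal)
11 (decimal) = 11 (base 10)


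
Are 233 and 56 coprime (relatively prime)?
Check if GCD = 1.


Euclidean algorithm:
233 = 4 * 56 + 9
56 = 6 * 9 + 2
9 = 4 * 2 + 1
2 = 2 * 1 + 0
GCD(233, 56) = 1

Yes, coprime (GCD = 1)


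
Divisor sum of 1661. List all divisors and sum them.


Divisors of 1661: 1, 11, 151, 1661
Sum = 1 + 11 + 151 + 1661 = 1824

σ(1661) = 1824


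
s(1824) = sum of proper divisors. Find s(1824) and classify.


Proper divisors: 1, 2, 3, 4, 6, 8, 12, 16, 19, 24, 32, 38, 48, 57, 76, 96, 114, 152, 228, 304, 456, 608, 912
Sum = 1 + 2 + 3 + 4 + 6 + 8 + 12 + 16 + 19 + 24 + 32 + 38 + 48 + 57 + 76 + 96 + 114 + 152 + 228 + 304 + 456 + 608 + 912 = 3216
3216 > 1824 → abundant

s(1824) = 3216 (abundant)


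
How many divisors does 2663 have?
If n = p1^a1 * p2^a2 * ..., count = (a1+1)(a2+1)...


2663 = 2663^1
d(2663) = (1+1) = 2

2 divisors


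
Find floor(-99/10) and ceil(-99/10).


-99/10 = -9.9000
floor = -10
ceil = -9

floor = -10, ceil = -9


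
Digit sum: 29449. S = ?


2 + 9 + 4 + 4 + 9 = 28


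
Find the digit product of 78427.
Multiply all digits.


7 × 8 × 4 × 2 × 7 = 3136


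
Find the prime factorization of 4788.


4788 / 2 = 2394
2394 / 2 = 1197
1197 / 3 = 399
399 / 3 = 133
133 / 7 = 19
19 / 19 = 1
4788 = 2^2 × 3^2 × 7 × 19


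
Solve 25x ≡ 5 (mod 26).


GCD(25, 26) = 1, unique solution
a^(-1) mod 26 = 25
x = 25 * 5 mod 26 = 21

x ≡ 21 (mod 26)


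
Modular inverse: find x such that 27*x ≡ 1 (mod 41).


Use the extended Euclidean algorithm on (41, 27); each row r = 41*s + 27*t:
r=41, s=1, t=0
r=27, s=0, t=1
q=1: r=14, s=1, t=-1   [41*(1) + 27*(-1) = 14]
q=1: r=13, s=-1, t=2   [41*(-1) + 27*(2) = 13]
q=1: r=1, s=2, t=-3   [41*(2) + 27*(-3) = 1]
q=13: r=0, s=-27, t=41   [41*(-27) + 27*(41) = 0]
GCD = 1 with t = -3, so 27*(-3) ≡ 1 (mod 41)
Inverse = -3 mod 41 = 38
Check: 27 * 38 = 1026 ≡ 1 (mod 41)

27^(-1) ≡ 38 (mod 41)


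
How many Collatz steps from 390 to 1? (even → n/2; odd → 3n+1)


390 → 195 → 586 → 293 → 880 → 440 → 220 → 110 → 55 → 166 → 83 → 250 → 125 → 376 → 188 → 94 → 47 → 142 → 71 → 214 → 107 → 322 → 161 → 484 → 242 → 121 → 364 → 182 → 91 → 274 → 137 → 412 → 206 → 103 → 310 → 155 → 466 → 233 → 700 → 350 → 175 → 526 → 263 → 790 → 395 → 1186 → 593 → 1780 → 890 → 445 → 1336 → 668 → 334 → 167 → 502 → 251 → 754 → 377 → 1132 → 566 → 283 → 850 → 425 → 1276 → 638 → 319 → 958 → 479 → 1438 → 719 → 2158 → 1079 → 3238 → 1619 → 4858 → 2429 → 7288 → 3644 → 1822 → 911 → 2734 → 1367 → 4102 → 2051 → 6154 → 3077 → 9232 → 4616 → 2308 → 1154 → 577 → 1732 → 866 → 433 → 1300 → 650 → 325 → 976 → 488 → 244 → 122 → 61 → 184 → 92 → 46 → 23 → 70 → 35 → 106 → 53 → 160 → 80 → 40 → 20 → 10 → 5 → 16 → 8 → 4 → 2 → 1
Total steps = 120

120 steps
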